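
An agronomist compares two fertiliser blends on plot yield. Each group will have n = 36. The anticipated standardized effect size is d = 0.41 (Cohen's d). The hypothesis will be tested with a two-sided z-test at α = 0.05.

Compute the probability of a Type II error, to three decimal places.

β ≈ 0.587

Noncentrality parameter: δ = d·√(n/2) = 0.41 × √(36/2) = 1.7395
Critical value for a two-sided test at α = 0.05: z_{α/2} = 1.960.
Power = Φ(δ − 1.960) + Φ(−δ − 1.960) = Φ(-0.220) + Φ(-3.699) = 0.4127 + 0.0001 = 0.4129.
Type II error: β = 1 − power = 1 − 0.4129 = 0.5871.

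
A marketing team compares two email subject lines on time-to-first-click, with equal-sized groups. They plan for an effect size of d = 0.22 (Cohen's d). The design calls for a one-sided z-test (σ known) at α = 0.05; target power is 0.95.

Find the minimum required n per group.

n = 448 per group

For power 0.95 need Φ(δ − z_{0.05}) = 0.95, so δ = z_{0.05} + z_{0.05} = 1.645 + 1.645 = 3.290.
δ = d·√(n/2) ⇒ n = 2(δ/d)² = 2 × (3.290 / 0.22)² = 447.20.
Round up to the next whole unit.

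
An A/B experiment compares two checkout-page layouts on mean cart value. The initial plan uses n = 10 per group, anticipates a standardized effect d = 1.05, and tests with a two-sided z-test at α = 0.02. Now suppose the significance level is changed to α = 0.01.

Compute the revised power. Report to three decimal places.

δ = d·√(n/2) = 1.05 × √(10/2) = 2.3479 (unchanged). New critical value: z_{0.005} = 2.576.
Revised power = Φ(δ − 2.576) + Φ(−δ − 2.576) = Φ(-0.228) + Φ(-4.924) = 0.4098 + 0.0000 = 0.4098.

Power ≈ 0.410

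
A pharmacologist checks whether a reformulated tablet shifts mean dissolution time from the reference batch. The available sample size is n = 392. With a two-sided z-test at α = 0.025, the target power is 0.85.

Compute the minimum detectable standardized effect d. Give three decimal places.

Required noncentrality: δ = z_{0.0125} + z_{0.15} = 2.241 + 1.036 = 3.278.
(Lower-tail contribution to power is negligible for δ > 0.)
δ = d·√n ⇒ d = δ/√n = 3.278/√392 = 0.1656.

d ≈ 0.166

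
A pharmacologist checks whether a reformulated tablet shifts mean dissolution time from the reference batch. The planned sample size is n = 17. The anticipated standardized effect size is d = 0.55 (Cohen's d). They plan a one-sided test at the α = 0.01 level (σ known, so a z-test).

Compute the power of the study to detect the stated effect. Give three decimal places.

Power ≈ 0.477

Noncentrality parameter: λ = d·√n = 0.55 × √17 = 2.2677
One-sided α = 0.01 → critical value z_{0.01} = 2.326.
Power = P(Z > 2.326 − λ) = Φ(-0.059) = 0.4766.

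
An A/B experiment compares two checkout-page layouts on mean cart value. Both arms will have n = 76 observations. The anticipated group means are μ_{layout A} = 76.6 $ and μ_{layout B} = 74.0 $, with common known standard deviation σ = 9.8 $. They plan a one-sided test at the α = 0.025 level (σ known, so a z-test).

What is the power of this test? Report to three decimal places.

Power ≈ 0.373

Standardized effect: d = |μ_{layout A} − μ_{layout B}| / σ = |76.6 − 74.0| / 9.8 = 0.2653
Noncentrality parameter: δ = d·√(n/2) = 0.2653 × √(76/2) = 1.6355
One-sided α = 0.025 → critical value z_{0.025} = 1.960.
Power = Φ(δ − 1.960) = Φ(-0.325) = 0.3728.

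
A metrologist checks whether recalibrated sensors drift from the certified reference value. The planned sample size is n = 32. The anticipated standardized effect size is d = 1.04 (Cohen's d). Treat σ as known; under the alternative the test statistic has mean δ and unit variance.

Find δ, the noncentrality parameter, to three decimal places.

δ ≈ 5.883

The noncentrality parameter scales effect size by the design's sample-size factor: δ = d·√n = 1.04 × √32 = 5.8831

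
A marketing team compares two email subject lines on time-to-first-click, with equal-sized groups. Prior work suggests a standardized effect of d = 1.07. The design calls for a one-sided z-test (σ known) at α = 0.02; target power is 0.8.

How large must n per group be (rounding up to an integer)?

For power 0.8 need Φ(δ − z_{0.02}) = 0.8, so δ = z_{0.02} + z_{0.20} = 2.054 + 0.842 = 2.895.
δ = d·√(n/2) ⇒ n = 2(δ/d)² = 2 × (2.895 / 1.07)² = 14.64.
Round up to the next whole unit.

n = 15 per group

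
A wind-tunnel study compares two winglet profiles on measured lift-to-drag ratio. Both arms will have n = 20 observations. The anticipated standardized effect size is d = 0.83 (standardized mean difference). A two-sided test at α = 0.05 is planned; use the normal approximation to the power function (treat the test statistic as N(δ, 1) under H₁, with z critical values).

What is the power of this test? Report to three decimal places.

Noncentrality parameter: λ = d·√(n/2) = 0.83 × √(20/2) = 2.6247
Two-sided α = 0.05 → critical value z_{0.025} = 1.960.
Power = Φ(λ − 1.960) + Φ(−λ − 1.960) = Φ(0.665) + Φ(-4.585) = 0.7469 + 0.0000 = 0.7469.

Power ≈ 0.747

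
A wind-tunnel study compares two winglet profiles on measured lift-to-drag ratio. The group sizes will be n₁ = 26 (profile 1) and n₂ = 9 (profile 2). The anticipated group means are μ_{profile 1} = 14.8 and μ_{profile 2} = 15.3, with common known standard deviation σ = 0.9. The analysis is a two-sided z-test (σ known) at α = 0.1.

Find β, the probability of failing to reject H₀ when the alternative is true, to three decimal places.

Standardized effect: d = |μ_{profile 1} − μ_{profile 2}| / σ = |14.8 − 15.3| / 0.9 = 0.5556
Noncentrality parameter: δ = d / √(1/n₁ + 1/n₂) = 0.5556 / √(1/26 + 1/9) = 1.4365
Critical value for a two-sided test at α = 0.1: z_{α/2} = 1.645.
Power = Φ(δ − 1.645) + Φ(−δ − 1.645) = Φ(-0.208) + Φ(-3.081) = 0.4175 + 0.0010 = 0.4185.
Type II error: β = 1 − power = 1 − 0.4185 = 0.5815.

β ≈ 0.581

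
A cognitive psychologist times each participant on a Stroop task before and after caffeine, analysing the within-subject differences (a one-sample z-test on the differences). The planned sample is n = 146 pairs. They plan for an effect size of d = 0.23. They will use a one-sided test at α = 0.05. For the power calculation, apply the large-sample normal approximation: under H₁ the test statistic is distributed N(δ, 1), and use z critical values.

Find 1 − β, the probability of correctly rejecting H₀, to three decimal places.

Noncentrality parameter: δ = d·√n = 0.23 × √146 = 2.7791
One-sided α = 0.05 → critical value z_{0.05} = 1.645.
Power = Φ(δ − 1.645) = Φ(1.134) = 0.8717.

Power ≈ 0.872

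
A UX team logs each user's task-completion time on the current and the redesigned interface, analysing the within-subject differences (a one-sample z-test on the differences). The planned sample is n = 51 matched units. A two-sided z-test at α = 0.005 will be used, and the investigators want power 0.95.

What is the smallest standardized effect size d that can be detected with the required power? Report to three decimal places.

Required noncentrality: δ = z_{0.0025} + z_{0.05} = 2.807 + 1.645 = 4.452.
(Lower-tail contribution to power is negligible for δ > 0.)
δ = d·√n ⇒ d = δ/√n = 4.452/√51 = 0.6234.

d ≈ 0.623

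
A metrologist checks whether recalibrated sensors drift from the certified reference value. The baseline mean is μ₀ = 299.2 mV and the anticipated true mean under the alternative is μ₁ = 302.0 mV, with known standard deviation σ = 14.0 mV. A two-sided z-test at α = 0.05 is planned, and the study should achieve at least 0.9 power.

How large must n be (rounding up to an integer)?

Standardized effect: d = |μ₁ − μ₀| / σ = |302.0 − 299.2| / 14.0 = 0.2000
Set Φ(δ − 1.960) = 0.9; then δ − 1.960 = Φ⁻¹(0.9) = 1.282, giving δ = 3.242.
(The Φ(−δ − z_{α/2}) term is vanishingly small for δ > 0 and is dropped in the standard sample-size formula.)
δ = d·√n ⇒ n = (δ/d)² = (3.242 / 0.2000)² = 262.69.
Round up to the next whole unit.

n = 263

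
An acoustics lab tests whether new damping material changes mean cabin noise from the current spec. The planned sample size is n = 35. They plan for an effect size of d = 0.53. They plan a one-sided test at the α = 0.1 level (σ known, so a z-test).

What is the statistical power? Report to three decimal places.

Noncentrality parameter: δ = d·√n = 0.53 × √35 = 3.1355
Critical value for a one-sided test at α = 0.1: z_α = 1.282.
Power = Φ(δ − 1.282) = Φ(1.854) = 0.9681.

Power ≈ 0.968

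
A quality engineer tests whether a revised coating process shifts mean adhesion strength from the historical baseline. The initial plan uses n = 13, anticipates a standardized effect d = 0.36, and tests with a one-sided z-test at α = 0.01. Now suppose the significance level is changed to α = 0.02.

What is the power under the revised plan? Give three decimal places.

δ = d·√n = 0.36 × √13 = 1.2980 (unchanged). New critical value: z_{0.02} = 2.054.
Revised power = Φ(δ − 2.054) = Φ(-0.756) = 0.2249.

Power ≈ 0.225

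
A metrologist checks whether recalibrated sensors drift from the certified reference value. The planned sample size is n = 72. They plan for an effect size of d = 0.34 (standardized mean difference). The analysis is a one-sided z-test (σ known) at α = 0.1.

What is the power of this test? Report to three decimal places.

Noncentrality parameter: δ = d·√n = 0.34 × √72 = 2.8850
Critical value for a one-sided test at α = 0.1: z_α = 1.282.
Power = Φ(δ − 1.282) = Φ(1.603) = 0.9456.

Power ≈ 0.946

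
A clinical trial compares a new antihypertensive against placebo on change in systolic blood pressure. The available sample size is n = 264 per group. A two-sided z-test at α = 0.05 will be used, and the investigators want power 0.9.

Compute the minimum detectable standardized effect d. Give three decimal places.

d ≈ 0.282

Required noncentrality: δ = z_{0.025} + z_{0.10} = 1.960 + 1.282 = 3.242.
(The second rejection-region term Φ(−δ − z_{α/2}) is negligible and dropped.)
δ = d·√(n/2) ⇒ d = δ/√(n/2) = 3.242/√(264/2) = 0.2821.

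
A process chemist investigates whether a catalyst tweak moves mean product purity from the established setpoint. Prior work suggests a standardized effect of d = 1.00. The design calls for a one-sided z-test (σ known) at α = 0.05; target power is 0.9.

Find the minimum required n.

n = 9

Set Φ(δ − 1.645) = 0.9; then δ − 1.645 = Φ⁻¹(0.9) = 1.282, giving δ = 2.926.
δ = d·√n ⇒ n = (δ/d)² = (2.926 / 1.00)² = 8.56.
Rounding up, n = 9.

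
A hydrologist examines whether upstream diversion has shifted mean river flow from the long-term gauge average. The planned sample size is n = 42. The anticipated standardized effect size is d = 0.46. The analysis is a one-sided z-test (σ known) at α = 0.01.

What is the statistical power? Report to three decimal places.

Power ≈ 0.744

Noncentrality parameter: δ = d·√n = 0.46 × √42 = 2.9811
Critical value for a one-sided test at α = 0.01: z_α = 2.326.
Power = Φ(δ − 2.326) = Φ(0.655) = 0.7437.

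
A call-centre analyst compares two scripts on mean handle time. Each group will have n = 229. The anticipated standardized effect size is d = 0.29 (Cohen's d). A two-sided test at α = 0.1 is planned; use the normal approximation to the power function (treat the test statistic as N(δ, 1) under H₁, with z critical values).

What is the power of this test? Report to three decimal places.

Power ≈ 0.928

Noncentrality parameter: δ = d·√(n/2) = 0.29 × √(229/2) = 3.1031
Two-sided α = 0.1 → critical value z_{0.05} = 1.645.
Power = Φ(δ − 1.645) + Φ(−δ − 1.645) = Φ(1.458) + Φ(-4.748) = 0.9276 + 0.0000 = 0.9276.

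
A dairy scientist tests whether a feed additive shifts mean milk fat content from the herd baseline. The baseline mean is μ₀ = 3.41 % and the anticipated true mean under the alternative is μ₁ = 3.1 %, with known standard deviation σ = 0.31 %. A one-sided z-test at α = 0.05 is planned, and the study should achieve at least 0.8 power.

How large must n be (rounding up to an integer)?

Standardized effect: d = |μ₁ − μ₀| / σ = |3.1 − 3.41| / 0.31 = 1.0000
Set Φ(δ − 1.645) = 0.8; then δ − 1.645 = Φ⁻¹(0.8) = 0.842, giving δ = 2.486.
δ = d·√n ⇒ n = (δ/d)² = (2.486 / 1.0000)² = 6.18.
Round up to the next whole unit.

n = 7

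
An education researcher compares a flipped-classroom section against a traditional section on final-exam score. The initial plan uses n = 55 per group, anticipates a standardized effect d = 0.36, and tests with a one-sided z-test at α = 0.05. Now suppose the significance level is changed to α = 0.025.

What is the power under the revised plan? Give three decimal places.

δ = d·√(n/2) = 0.36 × √(55/2) = 1.8879 (unchanged). New critical value: z_{0.025} = 1.960.
Revised power = Φ(δ − 1.960) = Φ(-0.072) = 0.4713.

Power ≈ 0.471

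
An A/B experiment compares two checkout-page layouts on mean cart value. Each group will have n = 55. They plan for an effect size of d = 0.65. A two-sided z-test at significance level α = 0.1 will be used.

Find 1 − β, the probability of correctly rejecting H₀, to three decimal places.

Noncentrality parameter: δ = d·√(n/2) = 0.65 × √(55/2) = 3.4086
Two-sided α = 0.1 → critical value z_{0.05} = 1.645.
Power = Φ(δ − 1.645) + Φ(−δ − 1.645) = Φ(1.764) + Φ(-5.053) = 0.9611 + 0.0000 = 0.9611.

Power ≈ 0.961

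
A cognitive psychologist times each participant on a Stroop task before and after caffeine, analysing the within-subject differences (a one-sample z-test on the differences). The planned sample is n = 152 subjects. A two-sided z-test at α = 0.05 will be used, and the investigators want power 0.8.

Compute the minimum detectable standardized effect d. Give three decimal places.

d ≈ 0.227

Required noncentrality: δ = z_{0.025} + z_{0.20} = 1.960 + 0.842 = 2.802.
(Lower-tail contribution to power is negligible for δ > 0.)
δ = d·√n ⇒ d = δ/√n = 2.802/√152 = 0.2272.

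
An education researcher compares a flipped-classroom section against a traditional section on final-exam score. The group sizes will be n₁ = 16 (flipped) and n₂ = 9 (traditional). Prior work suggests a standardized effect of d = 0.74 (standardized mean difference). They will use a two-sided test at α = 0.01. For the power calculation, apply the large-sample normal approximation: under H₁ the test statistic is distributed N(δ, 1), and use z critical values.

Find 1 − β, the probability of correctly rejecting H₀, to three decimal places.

Noncentrality parameter: δ = d / √(1/n₁ + 1/n₂) = 0.74 / √(1/16 + 1/9) = 1.7760
Two-sided α = 0.01 → critical value z_{0.005} = 2.576.
Power = Φ(δ − 2.576) + Φ(−δ − 2.576) = Φ(-0.800) + Φ(-4.352) = 0.2119 + 0.0000 = 0.2119.

Power ≈ 0.212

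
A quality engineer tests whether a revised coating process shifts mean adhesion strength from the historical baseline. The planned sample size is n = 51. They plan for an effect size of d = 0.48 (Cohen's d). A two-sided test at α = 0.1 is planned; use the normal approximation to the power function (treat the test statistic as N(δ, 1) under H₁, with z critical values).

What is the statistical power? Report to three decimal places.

Power ≈ 0.963

Noncentrality parameter: δ = d·√n = 0.48 × √51 = 3.4279
Critical value for a two-sided test at α = 0.1: z_{α/2} = 1.645.
Power = Φ(δ − 1.645) + Φ(−δ − 1.645) = Φ(1.783) + Φ(-5.073) = 0.9627 + 0.0000 = 0.9627.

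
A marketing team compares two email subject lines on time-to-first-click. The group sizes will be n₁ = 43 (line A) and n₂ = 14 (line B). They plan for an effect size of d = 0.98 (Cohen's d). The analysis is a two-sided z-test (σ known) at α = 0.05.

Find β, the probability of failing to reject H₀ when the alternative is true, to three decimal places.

β ≈ 0.110

Noncentrality parameter: δ = d / √(1/n₁ + 1/n₂) = 0.98 / √(1/43 + 1/14) = 3.1848
Two-sided α = 0.05 → critical value z_{0.025} = 1.960.
Power = Φ(δ − 1.960) + Φ(−δ − 1.960) = Φ(1.225) + Φ(-5.145) = 0.8897 + 0.0000 = 0.8897.
Type II error: β = 1 − power = 1 − 0.8897 = 0.1103.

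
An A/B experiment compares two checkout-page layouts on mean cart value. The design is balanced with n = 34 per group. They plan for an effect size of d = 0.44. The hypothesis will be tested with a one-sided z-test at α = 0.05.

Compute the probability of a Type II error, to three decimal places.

Noncentrality parameter: δ = d·√(n/2) = 0.44 × √(34/2) = 1.8142
One-sided α = 0.05 → critical value z_{0.05} = 1.645.
Power = P(Z > 1.645 − δ) = Φ(0.169) = 0.5672.
Type II error: β = 1 − power = 1 − 0.5672 = 0.4328.

β ≈ 0.433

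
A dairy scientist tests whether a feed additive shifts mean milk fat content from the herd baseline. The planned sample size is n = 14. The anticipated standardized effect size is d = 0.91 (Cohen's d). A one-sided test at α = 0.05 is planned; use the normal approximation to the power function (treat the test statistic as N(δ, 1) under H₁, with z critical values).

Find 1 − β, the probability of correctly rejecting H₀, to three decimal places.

Power ≈ 0.961

Noncentrality parameter: δ = d·√n = 0.91 × √14 = 3.4049
Critical value for a one-sided test at α = 0.05: z_α = 1.645.
Power = P(Z > 1.645 − δ) = Φ(1.760) = 0.9608.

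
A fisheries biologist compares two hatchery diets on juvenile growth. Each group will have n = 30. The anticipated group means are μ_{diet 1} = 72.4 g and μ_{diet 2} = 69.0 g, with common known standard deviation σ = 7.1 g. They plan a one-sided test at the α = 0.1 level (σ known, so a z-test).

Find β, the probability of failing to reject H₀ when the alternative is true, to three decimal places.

Standardized effect: d = |μ_{diet 1} − μ_{diet 2}| / σ = |72.4 − 69.0| / 7.1 = 0.4789
Noncentrality parameter: δ = d·√(n/2) = 0.4789 × √(30/2) = 1.8547
One-sided α = 0.1 → critical value z_{0.1} = 1.282.
Power = P(Z > 1.282 − δ) = Φ(0.573) = 0.7167.
Type II error: β = 1 − power = 1 − 0.7167 = 0.2833.

β ≈ 0.283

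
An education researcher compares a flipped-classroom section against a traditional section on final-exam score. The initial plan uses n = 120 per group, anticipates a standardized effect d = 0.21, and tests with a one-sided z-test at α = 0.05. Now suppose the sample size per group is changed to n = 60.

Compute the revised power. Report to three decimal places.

With n = 60 per group: δ = d·√(n/2) = 0.21 × √(60/2) = 1.1502. Critical value z_{0.05} = 1.645.
Revised power = Φ(δ − 1.645) = Φ(-0.495) = 0.3104.

Power ≈ 0.310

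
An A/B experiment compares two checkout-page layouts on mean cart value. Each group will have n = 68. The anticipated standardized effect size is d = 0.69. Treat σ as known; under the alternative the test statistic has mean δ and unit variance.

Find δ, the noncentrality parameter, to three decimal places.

δ = d·√(n/2) = 0.69 × √(68/2) = 4.0234

δ ≈ 4.023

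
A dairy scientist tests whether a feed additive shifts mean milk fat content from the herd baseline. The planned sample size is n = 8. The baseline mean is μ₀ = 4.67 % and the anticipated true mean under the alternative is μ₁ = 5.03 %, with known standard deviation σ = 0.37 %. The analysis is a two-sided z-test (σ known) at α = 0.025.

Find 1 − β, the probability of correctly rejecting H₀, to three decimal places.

Power ≈ 0.695

Standardized effect: d = |μ₁ − μ₀| / σ = |5.03 − 4.67| / 0.37 = 0.9730
Noncentrality parameter: δ = d·√n = 0.9730 × √8 = 2.7520
Two-sided α = 0.025 → critical value z_{0.0125} = 2.241.
Power = Φ(δ − 2.241) + Φ(−δ − 2.241) = Φ(0.511) + Φ(-4.993) = 0.6952 + 0.0000 = 0.6952.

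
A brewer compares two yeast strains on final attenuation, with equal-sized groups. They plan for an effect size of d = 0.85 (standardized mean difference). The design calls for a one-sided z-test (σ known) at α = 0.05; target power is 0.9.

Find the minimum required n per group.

Set Φ(δ − 1.645) = 0.9; then δ − 1.645 = Φ⁻¹(0.9) = 1.282, giving δ = 2.926.
δ = d·√(n/2) ⇒ n = 2(δ/d)² = 2 × (2.926 / 0.85)² = 23.71.
Round up to the next whole unit.

n = 24 per group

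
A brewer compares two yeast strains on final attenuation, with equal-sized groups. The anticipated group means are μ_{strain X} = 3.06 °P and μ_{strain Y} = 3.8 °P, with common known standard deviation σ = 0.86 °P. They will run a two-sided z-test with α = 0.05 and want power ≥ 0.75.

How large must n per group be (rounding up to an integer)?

Standardized effect: d = |μ_{strain X} − μ_{strain Y}| / σ = |3.06 − 3.8| / 0.86 = 0.8605
For power 0.75 need Φ(δ − z_{0.025}) = 0.75, so δ = z_{0.025} + z_{0.25} = 1.960 + 0.674 = 2.634.
(The Φ(−δ − z_{α/2}) term is vanishingly small for δ > 0 and is dropped in the standard sample-size formula.)
δ = d·√(n/2) ⇒ n = 2(δ/d)² = 2 × (2.634 / 0.8605)² = 18.75.
Rounding up, n = 19 per group.

n = 19 per group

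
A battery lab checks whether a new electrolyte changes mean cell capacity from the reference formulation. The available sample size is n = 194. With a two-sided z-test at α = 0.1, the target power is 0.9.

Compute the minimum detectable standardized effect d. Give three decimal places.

d ≈ 0.210

Need Φ(δ − 1.645) = 0.9, so δ = 1.645 + 1.282 = 2.926.
(Lower-tail contribution to power is negligible for δ > 0.)
δ = d·√n ⇒ d = δ/√n = 2.926/√194 = 0.2101.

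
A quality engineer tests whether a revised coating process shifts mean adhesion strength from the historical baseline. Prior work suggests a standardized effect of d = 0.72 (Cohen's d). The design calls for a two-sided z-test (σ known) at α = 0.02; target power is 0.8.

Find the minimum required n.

n = 20

For power 0.8 need Φ(δ − z_{0.01}) = 0.8, so δ = z_{0.01} + z_{0.20} = 2.326 + 0.842 = 3.168.
(The Φ(−δ − z_{α/2}) term is vanishingly small for δ > 0 and is dropped in the standard sample-size formula.)
δ = d·√n ⇒ n = (δ/d)² = (3.168 / 0.72)² = 19.36.
Rounding up, n = 20.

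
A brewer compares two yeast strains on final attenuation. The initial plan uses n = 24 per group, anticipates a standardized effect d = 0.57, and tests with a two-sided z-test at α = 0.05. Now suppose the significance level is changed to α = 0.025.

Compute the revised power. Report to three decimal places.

δ = d·√(n/2) = 0.57 × √(24/2) = 1.9745 (unchanged). New critical value: z_{0.0125} = 2.241.
Revised power = Φ(δ − 2.241) + Φ(−δ − 2.241) = Φ(-0.267) + Φ(-4.216) = 0.3948 + 0.0000 = 0.3948.

Power ≈ 0.395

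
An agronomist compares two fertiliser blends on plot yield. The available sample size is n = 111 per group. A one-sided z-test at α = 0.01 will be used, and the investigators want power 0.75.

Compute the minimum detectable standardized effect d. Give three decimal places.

d ≈ 0.403

Required noncentrality: δ = z_{0.01} + z_{0.25} = 2.326 + 0.674 = 3.001.
δ = d·√(n/2) ⇒ d = δ/√(n/2) = 3.001/√(111/2) = 0.4028.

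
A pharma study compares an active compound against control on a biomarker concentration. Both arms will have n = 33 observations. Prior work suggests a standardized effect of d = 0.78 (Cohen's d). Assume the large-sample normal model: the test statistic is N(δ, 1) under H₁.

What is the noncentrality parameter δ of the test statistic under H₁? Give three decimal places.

δ = d·√(n/2) = 0.78 × √(33/2) = 3.1684

δ ≈ 3.168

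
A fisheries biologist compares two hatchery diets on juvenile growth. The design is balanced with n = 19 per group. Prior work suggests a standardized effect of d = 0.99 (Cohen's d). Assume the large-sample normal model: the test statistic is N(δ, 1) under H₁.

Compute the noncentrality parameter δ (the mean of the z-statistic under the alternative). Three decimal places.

δ ≈ 3.051

δ = d·√(n/2) = 0.99 × √(19/2) = 3.0514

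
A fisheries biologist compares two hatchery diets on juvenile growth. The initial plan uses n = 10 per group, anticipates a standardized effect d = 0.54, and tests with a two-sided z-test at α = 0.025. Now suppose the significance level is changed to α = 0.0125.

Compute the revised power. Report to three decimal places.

Power ≈ 0.099

δ = d·√(n/2) = 0.54 × √(10/2) = 1.2075 (unchanged). New critical value: z_{0.0063} = 2.498.
Revised power = Φ(δ − 2.498) + Φ(−δ − 2.498) = Φ(-1.290) + Φ(-3.705) = 0.0985 + 0.0001 = 0.0986.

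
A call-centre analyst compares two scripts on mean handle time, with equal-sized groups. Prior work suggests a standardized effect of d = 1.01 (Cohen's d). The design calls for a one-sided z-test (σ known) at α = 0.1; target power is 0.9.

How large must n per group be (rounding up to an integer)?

Set Φ(δ − 1.282) = 0.9; then δ − 1.282 = Φ⁻¹(0.9) = 1.282, giving δ = 2.563.
δ = d·√(n/2) ⇒ n = 2(δ/d)² = 2 × (2.563 / 1.01)² = 12.88.
Rounding up, n = 13 per group.

n = 13 per group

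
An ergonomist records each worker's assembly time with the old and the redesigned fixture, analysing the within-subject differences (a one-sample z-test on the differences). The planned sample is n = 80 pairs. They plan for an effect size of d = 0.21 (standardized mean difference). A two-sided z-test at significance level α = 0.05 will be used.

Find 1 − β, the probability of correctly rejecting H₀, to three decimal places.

Noncentrality parameter: δ = d·√n = 0.21 × √80 = 1.8783
Two-sided α = 0.05 → critical value z_{0.025} = 1.960.
Power = Φ(δ − 1.960) + Φ(−δ − 1.960) = Φ(-0.082) + Φ(-3.838) = 0.4675 + 0.0001 = 0.4675.

Power ≈ 0.468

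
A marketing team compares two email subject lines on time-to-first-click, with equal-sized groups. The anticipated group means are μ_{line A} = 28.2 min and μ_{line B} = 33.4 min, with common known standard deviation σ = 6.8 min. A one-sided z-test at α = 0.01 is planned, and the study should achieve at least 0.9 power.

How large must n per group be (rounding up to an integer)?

n = 45 per group

Standardized effect: d = |μ_{line A} − μ_{line B}| / σ = |28.2 − 33.4| / 6.8 = 0.7647
For power 0.9 need Φ(δ − z_{0.01}) = 0.9, so δ = z_{0.01} + z_{0.10} = 2.326 + 1.282 = 3.608.
δ = d·√(n/2) ⇒ n = 2(δ/d)² = 2 × (3.608 / 0.7647)² = 44.52.
Rounding up, n = 45 per group.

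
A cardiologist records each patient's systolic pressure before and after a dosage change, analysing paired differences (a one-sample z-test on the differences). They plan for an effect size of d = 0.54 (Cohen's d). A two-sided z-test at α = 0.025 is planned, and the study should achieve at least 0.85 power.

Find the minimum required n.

Set Φ(δ − 2.241) = 0.85; then δ − 2.241 = Φ⁻¹(0.85) = 1.036, giving δ = 3.278.
(Ignoring the negligible lower-tail rejection probability gives the usual closed-form inversion.)
δ = d·√n ⇒ n = (δ/d)² = (3.278 / 0.54)² = 36.85.
Round up to the next whole unit.

n = 37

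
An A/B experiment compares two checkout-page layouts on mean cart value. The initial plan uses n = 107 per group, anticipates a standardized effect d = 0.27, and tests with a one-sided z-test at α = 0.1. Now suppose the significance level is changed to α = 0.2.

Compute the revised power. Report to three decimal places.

Power ≈ 0.871

δ = d·√(n/2) = 0.27 × √(107/2) = 1.9749 (unchanged). New critical value: z_{0.2} = 0.842.
Revised power = P(Z > 0.842 − δ) = Φ(1.133) = 0.8714.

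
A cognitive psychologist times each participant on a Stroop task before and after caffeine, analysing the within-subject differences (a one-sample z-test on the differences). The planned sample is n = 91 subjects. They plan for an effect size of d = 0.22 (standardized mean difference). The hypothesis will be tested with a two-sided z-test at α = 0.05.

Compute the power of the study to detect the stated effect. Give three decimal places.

Power ≈ 0.555

Noncentrality parameter: δ = d·√n = 0.22 × √91 = 2.0987
Critical value for a two-sided test at α = 0.05: z_{α/2} = 1.960.
Power = Φ(δ − 1.960) + Φ(−δ − 1.960) = Φ(0.139) + Φ(-4.059) = 0.5552 + 0.0000 = 0.5552.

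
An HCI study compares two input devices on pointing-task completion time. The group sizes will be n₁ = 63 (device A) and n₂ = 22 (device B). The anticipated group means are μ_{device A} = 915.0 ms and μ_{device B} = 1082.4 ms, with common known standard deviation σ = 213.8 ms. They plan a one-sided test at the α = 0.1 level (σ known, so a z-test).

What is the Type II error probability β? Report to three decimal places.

Standardized effect: d = |μ_{device A} − μ_{device B}| / σ = |915.0 − 1082.4| / 213.8 = 0.7830
Noncentrality parameter: δ = d / √(1/n₁ + 1/n₂) = 0.7830 / √(1/63 + 1/22) = 3.1617
Critical value for a one-sided test at α = 0.1: z_α = 1.282.
Power = Φ(δ − 1.282) = Φ(1.880) = 0.9700.
Type II error: β = 1 − power = 1 − 0.9700 = 0.0300.

β ≈ 0.030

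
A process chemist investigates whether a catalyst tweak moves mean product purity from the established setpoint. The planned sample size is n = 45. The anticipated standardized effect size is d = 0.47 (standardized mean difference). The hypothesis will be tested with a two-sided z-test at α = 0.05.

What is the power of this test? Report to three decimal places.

Power ≈ 0.884

Noncentrality parameter: δ = d·√n = 0.47 × √45 = 3.1529
Two-sided α = 0.05 → critical value z_{0.025} = 1.960.
Power = Φ(δ − 1.960) + Φ(−δ − 1.960) = Φ(1.193) + Φ(-5.113) = 0.8835 + 0.0000 = 0.8835.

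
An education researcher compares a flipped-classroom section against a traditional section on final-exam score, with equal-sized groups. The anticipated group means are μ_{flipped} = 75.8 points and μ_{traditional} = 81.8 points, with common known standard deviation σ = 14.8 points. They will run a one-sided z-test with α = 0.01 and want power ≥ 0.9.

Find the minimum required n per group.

n = 159 per group

Standardized effect: d = |μ_{flipped} − μ_{traditional}| / σ = |75.8 − 81.8| / 14.8 = 0.4054
Set Φ(δ − 2.326) = 0.9; then δ − 2.326 = Φ⁻¹(0.9) = 1.282, giving δ = 3.608.
δ = d·√(n/2) ⇒ n = 2(δ/d)² = 2 × (3.608 / 0.4054)² = 158.40.
Rounding up, n = 159 per group.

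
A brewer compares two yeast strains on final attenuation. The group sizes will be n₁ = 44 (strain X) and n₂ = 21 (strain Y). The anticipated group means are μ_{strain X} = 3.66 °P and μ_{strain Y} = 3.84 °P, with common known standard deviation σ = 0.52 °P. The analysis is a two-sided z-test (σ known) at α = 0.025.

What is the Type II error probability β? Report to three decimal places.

Standardized effect: d = |μ_{strain X} − μ_{strain Y}| / σ = |3.66 − 3.84| / 0.52 = 0.3462
Noncentrality parameter: δ = d / √(1/n₁ + 1/n₂) = 0.3462 / √(1/44 + 1/21) = 1.3051
Critical value for a two-sided test at α = 0.025: z_{α/2} = 2.241.
Power = Φ(δ − 2.241) + Φ(−δ − 2.241) = Φ(-0.936) + Φ(-3.547) = 0.1746 + 0.0002 = 0.1748.
Type II error: β = 1 − power = 1 − 0.1748 = 0.8252.

β ≈ 0.825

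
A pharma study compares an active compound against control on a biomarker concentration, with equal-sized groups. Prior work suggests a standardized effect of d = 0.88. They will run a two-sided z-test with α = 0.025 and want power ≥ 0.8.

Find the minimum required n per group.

Set Φ(δ − 2.241) = 0.8; then δ − 2.241 = Φ⁻¹(0.8) = 0.842, giving δ = 3.083.
(Ignoring the negligible lower-tail rejection probability gives the usual closed-form inversion.)
δ = d·√(n/2) ⇒ n = 2(δ/d)² = 2 × (3.083 / 0.88)² = 24.55.
Round up to the next whole unit.

n = 25 per group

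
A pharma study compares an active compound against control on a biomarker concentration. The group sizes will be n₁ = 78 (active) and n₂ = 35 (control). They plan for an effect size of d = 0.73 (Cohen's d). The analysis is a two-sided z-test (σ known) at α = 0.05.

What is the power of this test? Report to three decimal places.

Noncentrality parameter: δ = d / √(1/n₁ + 1/n₂) = 0.73 / √(1/78 + 1/35) = 3.5881
Two-sided α = 0.05 → critical value z_{0.025} = 1.960.
Power = Φ(δ − 1.960) + Φ(−δ − 1.960) = Φ(1.628) + Φ(-5.548) = 0.9483 + 0.0000 = 0.9483.

Power ≈ 0.948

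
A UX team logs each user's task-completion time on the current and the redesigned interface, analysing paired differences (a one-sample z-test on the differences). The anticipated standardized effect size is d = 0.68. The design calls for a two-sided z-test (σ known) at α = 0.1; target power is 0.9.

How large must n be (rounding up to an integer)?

Set Φ(δ − 1.645) = 0.9; then δ − 1.645 = Φ⁻¹(0.9) = 1.282, giving δ = 2.926.
(The Φ(−δ − z_{α/2}) term is vanishingly small for δ > 0 and is dropped in the standard sample-size formula.)
δ = d·√n ⇒ n = (δ/d)² = (2.926 / 0.68)² = 18.52.
Round up to the next whole unit.

n = 19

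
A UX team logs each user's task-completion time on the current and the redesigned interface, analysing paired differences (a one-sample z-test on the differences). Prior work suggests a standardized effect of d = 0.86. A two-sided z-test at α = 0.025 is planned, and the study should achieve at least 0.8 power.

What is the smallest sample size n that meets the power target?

Set Φ(δ − 2.241) = 0.8; then δ − 2.241 = Φ⁻¹(0.8) = 0.842, giving δ = 3.083.
(Ignoring the negligible lower-tail rejection probability gives the usual closed-form inversion.)
δ = d·√n ⇒ n = (δ/d)² = (3.083 / 0.86)² = 12.85.
Rounding up, n = 13.

n = 13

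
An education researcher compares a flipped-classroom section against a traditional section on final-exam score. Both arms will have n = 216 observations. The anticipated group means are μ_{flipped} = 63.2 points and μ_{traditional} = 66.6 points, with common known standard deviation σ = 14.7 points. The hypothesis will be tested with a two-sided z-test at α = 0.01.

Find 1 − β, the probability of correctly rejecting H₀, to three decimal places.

Power ≈ 0.432

Standardized effect: d = |μ_{flipped} − μ_{traditional}| / σ = |63.2 − 66.6| / 14.7 = 0.2313
Noncentrality parameter: δ = d·√(n/2) = 0.2313 × √(216/2) = 2.4037
Two-sided α = 0.01 → critical value z_{0.005} = 2.576.
Power = Φ(δ − 2.576) + Φ(−δ − 2.576) = Φ(-0.172) + Φ(-4.979) = 0.4317 + 0.0000 = 0.4317.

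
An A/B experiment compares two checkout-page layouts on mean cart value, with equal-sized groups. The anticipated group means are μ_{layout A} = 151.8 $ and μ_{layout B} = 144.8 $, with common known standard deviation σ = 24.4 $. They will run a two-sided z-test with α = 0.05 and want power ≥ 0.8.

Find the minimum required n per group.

Standardized effect: d = |μ_{layout A} − μ_{layout B}| / σ = |151.8 − 144.8| / 24.4 = 0.2869
Set Φ(δ − 1.960) = 0.8; then δ − 1.960 = Φ⁻¹(0.8) = 0.842, giving δ = 2.802.
(Ignoring the negligible lower-tail rejection probability gives the usual closed-form inversion.)
δ = d·√(n/2) ⇒ n = 2(δ/d)² = 2 × (2.802 / 0.2869)² = 190.73.
Rounding up, n = 191 per group.

n = 191 per group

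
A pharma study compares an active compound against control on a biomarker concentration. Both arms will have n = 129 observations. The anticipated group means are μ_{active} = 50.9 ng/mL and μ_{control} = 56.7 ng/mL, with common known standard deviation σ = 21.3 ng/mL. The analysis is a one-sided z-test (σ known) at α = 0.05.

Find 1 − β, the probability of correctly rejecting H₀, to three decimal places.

Power ≈ 0.706

Standardized effect: d = |μ_{active} − μ_{control}| / σ = |50.9 − 56.7| / 21.3 = 0.2723
Noncentrality parameter: δ = d·√(n/2) = 0.2723 × √(129/2) = 2.1869
One-sided α = 0.05 → critical value z_{0.05} = 1.645.
Power = Φ(δ − 1.645) = Φ(0.542) = 0.7061.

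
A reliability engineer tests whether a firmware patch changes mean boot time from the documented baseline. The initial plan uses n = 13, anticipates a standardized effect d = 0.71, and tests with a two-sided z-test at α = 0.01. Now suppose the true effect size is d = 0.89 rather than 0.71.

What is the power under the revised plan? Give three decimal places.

Power ≈ 0.737

With d = 0.89: δ = d·√n = 0.89 × √13 = 3.2089. Critical value z_{0.005} = 2.576.
Revised power = Φ(δ − 2.576) + Φ(−δ − 2.576) = Φ(0.633) + Φ(-5.785) = 0.7367 + 0.0000 = 0.7367.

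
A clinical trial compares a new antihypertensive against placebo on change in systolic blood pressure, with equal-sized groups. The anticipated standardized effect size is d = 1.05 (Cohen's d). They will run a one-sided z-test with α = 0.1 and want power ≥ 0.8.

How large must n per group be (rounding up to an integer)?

n = 9 per group

For power 0.8 need Φ(δ − z_{0.1}) = 0.8, so δ = z_{0.1} + z_{0.20} = 1.282 + 0.842 = 2.123.
δ = d·√(n/2) ⇒ n = 2(δ/d)² = 2 × (2.123 / 1.05)² = 8.18.
Round up to the next whole unit.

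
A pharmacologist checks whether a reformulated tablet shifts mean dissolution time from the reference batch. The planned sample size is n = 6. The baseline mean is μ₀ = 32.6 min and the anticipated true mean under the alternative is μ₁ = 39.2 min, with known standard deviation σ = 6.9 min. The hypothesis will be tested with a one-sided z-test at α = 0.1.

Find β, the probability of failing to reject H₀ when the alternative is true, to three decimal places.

Standardized effect: d = |μ₁ − μ₀| / σ = |39.2 − 32.6| / 6.9 = 0.9565
Noncentrality parameter: δ = d·√n = 0.9565 × √6 = 2.3430
One-sided α = 0.1 → critical value z_{0.1} = 1.282.
Power = P(Z > 1.282 − δ) = Φ(1.061) = 0.8558.
Type II error: β = 1 − power = 1 − 0.8558 = 0.1442.

β ≈ 0.144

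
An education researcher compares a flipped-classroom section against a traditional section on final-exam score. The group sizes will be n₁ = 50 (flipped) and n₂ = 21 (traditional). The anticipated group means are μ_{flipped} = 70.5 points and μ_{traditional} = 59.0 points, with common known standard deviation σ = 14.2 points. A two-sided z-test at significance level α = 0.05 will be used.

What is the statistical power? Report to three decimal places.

Power ≈ 0.876

Standardized effect: d = |μ_{flipped} − μ_{traditional}| / σ = |70.5 − 59.0| / 14.2 = 0.8099
Noncentrality parameter: δ = d / √(1/n₁ + 1/n₂) = 0.8099 / √(1/50 + 1/21) = 3.1144
Critical value for a two-sided test at α = 0.05: z_{α/2} = 1.960.
Power = Φ(δ − 1.960) + Φ(−δ − 1.960) = Φ(1.154) + Φ(-5.074) = 0.8758 + 0.0000 = 0.8758.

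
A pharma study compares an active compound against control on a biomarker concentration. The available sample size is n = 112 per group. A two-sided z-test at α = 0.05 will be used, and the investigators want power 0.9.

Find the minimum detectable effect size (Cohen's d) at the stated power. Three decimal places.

d ≈ 0.433

Need Φ(δ − 1.960) = 0.9, so δ = 1.960 + 1.282 = 3.242.
(The second rejection-region term Φ(−δ − z_{α/2}) is negligible and dropped.)
δ = d·√(n/2) ⇒ d = δ/√(n/2) = 3.242/√(112/2) = 0.4332.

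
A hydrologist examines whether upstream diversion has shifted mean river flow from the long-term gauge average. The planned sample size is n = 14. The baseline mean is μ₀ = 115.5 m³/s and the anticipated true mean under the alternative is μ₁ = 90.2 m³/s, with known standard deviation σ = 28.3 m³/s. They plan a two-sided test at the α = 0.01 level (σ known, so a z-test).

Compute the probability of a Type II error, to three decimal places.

β ≈ 0.221

Standardized effect: d = |μ₁ − μ₀| / σ = |90.2 − 115.5| / 28.3 = 0.8940
Noncentrality parameter: δ = d·√n = 0.8940 × √14 = 3.3450
Critical value for a two-sided test at α = 0.01: z_{α/2} = 2.576.
Power = Φ(δ − 2.576) + Φ(−δ − 2.576) = Φ(0.769) + Φ(-5.921) = 0.7791 + 0.0000 = 0.7791.
Type II error: β = 1 − power = 1 − 0.7791 = 0.2209.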